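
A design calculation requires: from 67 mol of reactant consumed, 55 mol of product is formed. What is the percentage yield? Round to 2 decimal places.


Yield = (moles product / moles consumed) * 100%
Yield = (55 / 67) * 100
Yield = 0.8209 * 100
Yield = 82.09%


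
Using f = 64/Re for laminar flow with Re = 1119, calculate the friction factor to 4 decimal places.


f = 64 / Re
f = 64 / 1119
f = 0.0572


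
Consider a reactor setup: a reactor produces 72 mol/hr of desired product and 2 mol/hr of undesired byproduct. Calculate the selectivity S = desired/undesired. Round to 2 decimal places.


S = desired product rate / undesired product rate
S = 72 / 2
S = 36.00


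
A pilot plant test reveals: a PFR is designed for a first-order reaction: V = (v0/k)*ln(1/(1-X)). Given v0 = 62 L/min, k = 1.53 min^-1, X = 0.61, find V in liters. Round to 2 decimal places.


V = (v0/k) * ln(1/(1-X))
V = (62/1.53) * ln(1/(1-0.61))
V = 40.522876 * ln(2.564103)
V = 40.522876 * 0.941609
V = 38.16 L


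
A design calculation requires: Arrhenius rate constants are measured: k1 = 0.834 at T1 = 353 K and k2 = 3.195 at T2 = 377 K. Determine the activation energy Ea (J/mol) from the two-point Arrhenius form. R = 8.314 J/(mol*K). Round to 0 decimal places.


Ea = R * ln(k2/k1) / (1/T1 - 1/T2)
ln(k2/k1) = ln(3.195/0.834) = 1.343109
1/T1 - 1/T2 = 1/353 - 1/377 = 0.000180341296
Ea = 8.314 * 1.343109 / 0.000180341296
Ea = 61919 J/mol


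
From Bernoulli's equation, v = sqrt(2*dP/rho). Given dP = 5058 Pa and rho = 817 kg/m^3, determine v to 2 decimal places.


v = sqrt(2*dP/rho)
v = sqrt(2*5058/817)
v = sqrt(12.381885)
v = 3.52 m/s


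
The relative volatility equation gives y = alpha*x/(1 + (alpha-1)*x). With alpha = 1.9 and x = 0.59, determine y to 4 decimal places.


y = alpha*x / (1 + (alpha-1)*x)
y = 1.9*0.59 / (1 + (1.9-1)*0.59)
y = 1.121 / (1 + 0.531)
y = 1.121 / 1.531
y = 0.7322


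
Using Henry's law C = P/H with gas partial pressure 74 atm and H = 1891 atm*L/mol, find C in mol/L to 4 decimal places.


C = P / H
C = 74 / 1891
C = 0.0391 mol/L


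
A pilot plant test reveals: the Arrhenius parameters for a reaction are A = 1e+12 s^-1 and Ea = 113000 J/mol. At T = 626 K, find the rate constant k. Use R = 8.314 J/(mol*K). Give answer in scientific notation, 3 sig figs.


k = A * exp(-Ea/(R*T))
k = 1e+12 * exp(-113000 / (8.314 * 626))
k = 1e+12 * exp(-21.711713)
k = 3.72e+02


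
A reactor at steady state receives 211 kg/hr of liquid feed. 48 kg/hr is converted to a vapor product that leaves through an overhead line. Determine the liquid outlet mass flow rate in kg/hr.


Steady-state mass balance on the main outlet: F_out = F_in - F_removed
F_out = 211 - 48
F_out = 163 kg/hr


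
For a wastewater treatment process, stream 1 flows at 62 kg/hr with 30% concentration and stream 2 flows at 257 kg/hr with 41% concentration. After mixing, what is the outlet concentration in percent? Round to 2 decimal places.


Mass balance on solute: F1*x1 + F2*x2 = F3*x3
F3 = F1 + F2 = 62 + 257 = 319 kg/hr
x3 = (F1*x1 + F2*x2)/F3
x3 = (62*0.3 + 257*0.41) / 319
x3 = 38.86%


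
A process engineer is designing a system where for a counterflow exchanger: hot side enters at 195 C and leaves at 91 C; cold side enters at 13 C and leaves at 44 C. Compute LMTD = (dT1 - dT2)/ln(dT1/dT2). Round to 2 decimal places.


dT1 = Th_in - Tc_out = 195 - 44 = 151
dT2 = Th_out - Tc_in = 91 - 13 = 78
LMTD = (dT1 - dT2) / ln(dT1/dT2)
LMTD = (151 - 78) / ln(151/78)
LMTD = 110.51 K


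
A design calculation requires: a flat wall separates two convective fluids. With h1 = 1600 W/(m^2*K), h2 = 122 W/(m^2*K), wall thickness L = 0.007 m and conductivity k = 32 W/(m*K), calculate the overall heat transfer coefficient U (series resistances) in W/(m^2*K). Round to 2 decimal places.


1/U = 1/h1 + L/k + 1/h2
1/U = 1/1600 + 0.007/32 + 1/122
1/U = 0.000625 + 0.00021875 + 0.0081967213
1/U = 0.0090404713
U = 110.61 W/(m^2*K)


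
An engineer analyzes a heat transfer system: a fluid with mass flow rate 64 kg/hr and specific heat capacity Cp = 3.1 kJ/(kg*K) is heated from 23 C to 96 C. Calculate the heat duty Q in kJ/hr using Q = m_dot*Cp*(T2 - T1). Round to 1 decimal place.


Q = m_dot * Cp * (T2 - T1)
Q = 64 * 3.1 * (96 - 23)
Q = 64 * 3.1 * 73
Q = 14483.2 kJ/hr


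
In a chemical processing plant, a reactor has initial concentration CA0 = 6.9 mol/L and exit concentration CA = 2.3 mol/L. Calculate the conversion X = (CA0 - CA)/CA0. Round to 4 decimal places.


X = (CA0 - CA) / CA0
X = (6.9 - 2.3) / 6.9
X = 4.6 / 6.9
X = 0.6667


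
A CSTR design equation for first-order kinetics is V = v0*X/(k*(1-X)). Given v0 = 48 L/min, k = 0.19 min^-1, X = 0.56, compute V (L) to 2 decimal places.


V = v0 * X / (k * (1 - X))
V = 48 * 0.56 / (0.19 * (1 - 0.56))
V = 26.88 / (0.19 * 0.44)
V = 26.88 / 0.0836
V = 321.53 L


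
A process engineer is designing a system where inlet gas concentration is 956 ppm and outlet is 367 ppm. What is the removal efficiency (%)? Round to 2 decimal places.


Efficiency = (G_in - G_out) / G_in * 100%
Efficiency = (956 - 367) / 956 * 100
Efficiency = 589 / 956 * 100
Efficiency = 61.61%


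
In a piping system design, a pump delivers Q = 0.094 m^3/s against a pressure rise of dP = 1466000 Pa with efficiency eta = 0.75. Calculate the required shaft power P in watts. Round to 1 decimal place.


P = Q * dP / eta
P = 0.094 * 1466000 / 0.75
P = 137804.0 / 0.75
P = 183738.7 W


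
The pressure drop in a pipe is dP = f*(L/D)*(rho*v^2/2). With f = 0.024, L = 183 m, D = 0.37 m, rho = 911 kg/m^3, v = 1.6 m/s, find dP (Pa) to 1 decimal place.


dP = f * (L/D) * (rho*v^2/2)
dP = 0.024 * (183/0.37) * (911*1.6^2/2)
L/D = 494.59459459
rho*v^2/2 = 911*2.56/2 = 1166.08
dP = 0.024 * 494.59459459 * 1166.08
dP = 13841.7 Pa


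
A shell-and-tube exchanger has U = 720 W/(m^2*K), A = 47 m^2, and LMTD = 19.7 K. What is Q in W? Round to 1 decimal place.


Q = U * A * LMTD
Q = 720 * 47 * 19.7
Q = 666648.0 W


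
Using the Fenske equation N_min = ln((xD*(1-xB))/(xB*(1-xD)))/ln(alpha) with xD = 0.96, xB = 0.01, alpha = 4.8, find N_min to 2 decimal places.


N_min = ln((xD*(1-xB))/(xB*(1-xD))) / ln(alpha)
Numerator inside ln: 0.9504 / 0.0004 = 2376.0
ln(2376.0) = 7.773174
ln(alpha) = ln(4.8) = 1.568616
N_min = 7.773174 / 1.568616 = 4.96


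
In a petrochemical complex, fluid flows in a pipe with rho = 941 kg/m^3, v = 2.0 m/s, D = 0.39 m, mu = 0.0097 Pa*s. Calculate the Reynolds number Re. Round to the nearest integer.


Re = rho * v * D / mu
Re = 941 * 2.0 * 0.39 / 0.0097
Re = 733.98 / 0.0097
Re = 75668


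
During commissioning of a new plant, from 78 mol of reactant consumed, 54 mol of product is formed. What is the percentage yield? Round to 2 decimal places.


Yield = (moles product / moles consumed) * 100%
Yield = (54 / 78) * 100
Yield = 0.6923 * 100
Yield = 69.23%


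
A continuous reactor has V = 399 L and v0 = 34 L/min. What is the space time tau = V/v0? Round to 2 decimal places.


tau = V / v0
tau = 399 / 34
tau = 11.74 min


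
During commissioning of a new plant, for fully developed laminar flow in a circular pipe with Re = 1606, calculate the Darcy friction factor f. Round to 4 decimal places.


f = 64 / Re
f = 64 / 1606
f = 0.0399


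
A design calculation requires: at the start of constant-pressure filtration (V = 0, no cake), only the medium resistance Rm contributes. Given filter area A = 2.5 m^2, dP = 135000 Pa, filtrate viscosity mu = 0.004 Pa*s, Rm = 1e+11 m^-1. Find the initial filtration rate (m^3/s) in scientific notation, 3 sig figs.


rate = A * dP / (mu * Rm)
rate = 2.5 * 135000 / (0.004 * 1e+11)
rate = 337500.0 / 4.000e+08
rate = 8.44e-04 m^3/s


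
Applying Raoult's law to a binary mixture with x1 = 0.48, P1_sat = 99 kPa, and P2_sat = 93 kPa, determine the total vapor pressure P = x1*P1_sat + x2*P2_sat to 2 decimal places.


P = x1*P1_sat + x2*P2_sat
x2 = 1 - x1 = 1 - 0.48 = 0.52
P = 0.48*99 + 0.52*93
P = 47.52 + 48.36
P = 95.88 kPa


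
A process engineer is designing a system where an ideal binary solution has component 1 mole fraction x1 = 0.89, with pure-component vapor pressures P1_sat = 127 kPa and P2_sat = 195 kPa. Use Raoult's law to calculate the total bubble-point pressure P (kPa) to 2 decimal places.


P = x1*P1_sat + x2*P2_sat
x2 = 1 - x1 = 1 - 0.89 = 0.11
P = 0.89*127 + 0.11*195
P = 113.03 + 21.45
P = 134.48 kPa


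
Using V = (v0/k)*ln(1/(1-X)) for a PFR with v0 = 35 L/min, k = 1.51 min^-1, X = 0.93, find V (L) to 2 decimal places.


V = (v0/k) * ln(1/(1-X))
V = (35/1.51) * ln(1/(1-0.93))
V = 23.178808 * ln(14.285714)
V = 23.178808 * 2.65926
V = 61.64 L


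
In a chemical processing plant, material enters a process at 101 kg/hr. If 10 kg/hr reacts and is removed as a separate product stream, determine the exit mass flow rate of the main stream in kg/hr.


Steady-state mass balance on the main outlet: F_out = F_in - F_removed
F_out = 101 - 10
F_out = 91 kg/hr


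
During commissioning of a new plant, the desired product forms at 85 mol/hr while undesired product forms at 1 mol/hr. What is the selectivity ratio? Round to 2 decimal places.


S = desired product rate / undesired product rate
S = 85 / 1
S = 85.00


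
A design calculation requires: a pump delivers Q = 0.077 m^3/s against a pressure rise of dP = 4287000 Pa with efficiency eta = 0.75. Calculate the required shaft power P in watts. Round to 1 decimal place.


P = Q * dP / eta
P = 0.077 * 4287000 / 0.75
P = 330099.0 / 0.75
P = 440132.0 W


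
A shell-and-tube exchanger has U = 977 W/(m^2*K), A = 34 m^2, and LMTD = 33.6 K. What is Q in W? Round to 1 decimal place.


Q = U * A * LMTD
Q = 977 * 34 * 33.6
Q = 1116124.8 W


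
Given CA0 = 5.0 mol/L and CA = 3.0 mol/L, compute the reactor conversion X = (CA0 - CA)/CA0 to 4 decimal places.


X = (CA0 - CA) / CA0
X = (5.0 - 3.0) / 5.0
X = 2.0 / 5.0
X = 0.4000


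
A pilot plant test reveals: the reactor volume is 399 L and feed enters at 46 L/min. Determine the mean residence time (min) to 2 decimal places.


tau = V / v0
tau = 399 / 46
tau = 8.67 min


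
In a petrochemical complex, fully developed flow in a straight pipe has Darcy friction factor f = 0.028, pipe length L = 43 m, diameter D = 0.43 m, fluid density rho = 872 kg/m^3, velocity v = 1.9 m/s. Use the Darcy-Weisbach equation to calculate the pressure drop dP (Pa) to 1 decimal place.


dP = f * (L/D) * (rho*v^2/2)
dP = 0.028 * (43/0.43) * (872*1.9^2/2)
L/D = 100.0
rho*v^2/2 = 872*3.61/2 = 1573.96
dP = 0.028 * 100.0 * 1573.96
dP = 4407.1 Pa


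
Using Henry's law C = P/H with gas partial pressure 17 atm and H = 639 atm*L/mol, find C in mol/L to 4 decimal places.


C = P / H
C = 17 / 639
C = 0.0266 mol/L


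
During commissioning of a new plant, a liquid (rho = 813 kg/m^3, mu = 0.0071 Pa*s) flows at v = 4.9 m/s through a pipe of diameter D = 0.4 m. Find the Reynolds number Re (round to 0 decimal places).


Re = rho * v * D / mu
Re = 813 * 4.9 * 0.4 / 0.0071
Re = 1593.48 / 0.0071
Re = 224434


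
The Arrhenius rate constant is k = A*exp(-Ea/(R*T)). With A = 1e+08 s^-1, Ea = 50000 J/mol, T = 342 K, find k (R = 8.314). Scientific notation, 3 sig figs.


k = A * exp(-Ea/(R*T))
k = 1e+08 * exp(-50000 / (8.314 * 342))
k = 1e+08 * exp(-17.584656)
k = 2.31e+00


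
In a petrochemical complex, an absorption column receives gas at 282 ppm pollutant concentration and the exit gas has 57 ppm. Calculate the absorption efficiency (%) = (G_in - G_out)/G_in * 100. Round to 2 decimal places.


Efficiency = (G_in - G_out) / G_in * 100%
Efficiency = (282 - 57) / 282 * 100
Efficiency = 225 / 282 * 100
Efficiency = 79.79%


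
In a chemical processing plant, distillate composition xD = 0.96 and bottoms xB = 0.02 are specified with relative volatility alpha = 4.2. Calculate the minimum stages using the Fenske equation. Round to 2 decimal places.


N_min = ln((xD*(1-xB))/(xB*(1-xD))) / ln(alpha)
Numerator inside ln: 0.9408 / 0.0008 = 1176.0
ln(1176.0) = 7.069874
ln(alpha) = ln(4.2) = 1.435085
N_min = 7.069874 / 1.435085 = 4.93


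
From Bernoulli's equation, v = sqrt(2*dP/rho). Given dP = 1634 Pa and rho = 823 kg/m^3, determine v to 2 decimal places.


v = sqrt(2*dP/rho)
v = sqrt(2*1634/823)
v = sqrt(3.970838)
v = 1.99 m/s


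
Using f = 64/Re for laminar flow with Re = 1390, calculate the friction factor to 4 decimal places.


f = 64 / Re
f = 64 / 1390
f = 0.0460


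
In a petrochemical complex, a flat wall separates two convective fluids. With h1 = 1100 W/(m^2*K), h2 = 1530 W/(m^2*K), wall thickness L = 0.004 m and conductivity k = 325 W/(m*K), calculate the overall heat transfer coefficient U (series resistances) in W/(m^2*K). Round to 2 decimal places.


1/U = 1/h1 + L/k + 1/h2
1/U = 1/1100 + 0.004/325 + 1/1530
1/U = 0.0009090909 + 1.23077e-05 + 0.0006535948
1/U = 0.0015749934
U = 634.92 W/(m^2*K)


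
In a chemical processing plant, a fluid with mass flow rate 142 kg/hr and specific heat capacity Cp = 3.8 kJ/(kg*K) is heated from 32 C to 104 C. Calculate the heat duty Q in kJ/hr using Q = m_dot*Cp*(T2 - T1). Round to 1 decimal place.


Q = m_dot * Cp * (T2 - T1)
Q = 142 * 3.8 * (104 - 32)
Q = 142 * 3.8 * 72
Q = 38851.2 kJ/hr


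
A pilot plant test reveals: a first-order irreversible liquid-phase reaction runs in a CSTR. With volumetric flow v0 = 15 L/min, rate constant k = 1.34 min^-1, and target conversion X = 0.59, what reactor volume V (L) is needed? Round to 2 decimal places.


V = v0 * X / (k * (1 - X))
V = 15 * 0.59 / (1.34 * (1 - 0.59))
V = 8.85 / (1.34 * 0.41)
V = 8.85 / 0.5494
V = 16.11 L


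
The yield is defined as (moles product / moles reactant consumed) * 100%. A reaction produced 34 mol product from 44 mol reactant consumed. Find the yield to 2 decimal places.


Yield = (moles product / moles consumed) * 100%
Yield = (34 / 44) * 100
Yield = 0.7727 * 100
Yield = 77.27%


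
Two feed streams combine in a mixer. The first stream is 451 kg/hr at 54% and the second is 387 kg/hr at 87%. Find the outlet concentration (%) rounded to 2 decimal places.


Mass balance on solute: F1*x1 + F2*x2 = F3*x3
F3 = F1 + F2 = 451 + 387 = 838 kg/hr
x3 = (F1*x1 + F2*x2)/F3
x3 = (451*0.54 + 387*0.87) / 838
x3 = 69.24%


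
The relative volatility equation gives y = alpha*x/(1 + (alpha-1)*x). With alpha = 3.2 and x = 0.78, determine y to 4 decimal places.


y = alpha*x / (1 + (alpha-1)*x)
y = 3.2*0.78 / (1 + (3.2-1)*0.78)
y = 2.496 / (1 + 1.716)
y = 2.496 / 2.716
y = 0.9190


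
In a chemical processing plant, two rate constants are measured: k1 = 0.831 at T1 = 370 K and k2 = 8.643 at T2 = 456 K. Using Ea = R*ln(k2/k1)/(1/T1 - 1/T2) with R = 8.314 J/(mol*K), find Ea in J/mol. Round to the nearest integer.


Ea = R * ln(k2/k1) / (1/T1 - 1/T2)
ln(k2/k1) = ln(8.643/0.831) = 2.3418752
1/T1 - 1/T2 = 1/370 - 1/456 = 0.000509720247
Ea = 8.314 * 2.3418752 / 0.000509720247
Ea = 38198 J/mol


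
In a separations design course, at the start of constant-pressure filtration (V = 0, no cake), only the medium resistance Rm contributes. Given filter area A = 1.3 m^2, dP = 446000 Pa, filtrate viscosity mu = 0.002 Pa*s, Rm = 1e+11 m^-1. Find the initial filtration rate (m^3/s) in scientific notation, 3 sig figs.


rate = A * dP / (mu * Rm)
rate = 1.3 * 446000 / (0.002 * 1e+11)
rate = 579800.0 / 2.000e+08
rate = 2.90e-03 m^3/s


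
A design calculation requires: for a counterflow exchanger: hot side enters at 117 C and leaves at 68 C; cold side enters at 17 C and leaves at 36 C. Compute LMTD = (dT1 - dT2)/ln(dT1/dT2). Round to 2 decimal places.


dT1 = Th_in - Tc_out = 117 - 36 = 81
dT2 = Th_out - Tc_in = 68 - 17 = 51
LMTD = (dT1 - dT2) / ln(dT1/dT2)
LMTD = (81 - 51) / ln(81/51)
LMTD = 64.85 K


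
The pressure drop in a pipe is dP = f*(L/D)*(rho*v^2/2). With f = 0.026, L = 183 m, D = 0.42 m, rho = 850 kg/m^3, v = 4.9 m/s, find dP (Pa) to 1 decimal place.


dP = f * (L/D) * (rho*v^2/2)
dP = 0.026 * (183/0.42) * (850*4.9^2/2)
L/D = 435.71428571
rho*v^2/2 = 850*24.01/2 = 10204.25
dP = 0.026 * 435.71428571 * 10204.25
dP = 115599.6 Pa


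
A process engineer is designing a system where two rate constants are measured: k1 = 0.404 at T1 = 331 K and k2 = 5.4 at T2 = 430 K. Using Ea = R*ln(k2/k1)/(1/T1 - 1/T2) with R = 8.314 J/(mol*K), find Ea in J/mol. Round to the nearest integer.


Ea = R * ln(k2/k1) / (1/T1 - 1/T2)
ln(k2/k1) = ln(5.4/0.404) = 2.5927394
1/T1 - 1/T2 = 1/331 - 1/430 = 0.000695566641
Ea = 8.314 * 2.5927394 / 0.000695566641
Ea = 30991 J/mol


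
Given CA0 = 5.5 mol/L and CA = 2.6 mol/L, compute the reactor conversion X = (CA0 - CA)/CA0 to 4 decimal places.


X = (CA0 - CA) / CA0
X = (5.5 - 2.6) / 5.5
X = 2.9 / 5.5
X = 0.5273


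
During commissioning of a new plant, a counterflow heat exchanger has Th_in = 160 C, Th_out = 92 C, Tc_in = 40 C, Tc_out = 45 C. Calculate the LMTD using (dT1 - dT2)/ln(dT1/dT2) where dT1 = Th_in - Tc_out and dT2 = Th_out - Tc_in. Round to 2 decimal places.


dT1 = Th_in - Tc_out = 160 - 45 = 115
dT2 = Th_out - Tc_in = 92 - 40 = 52
LMTD = (dT1 - dT2) / ln(dT1/dT2)
LMTD = (115 - 52) / ln(115/52)
LMTD = 79.38 K


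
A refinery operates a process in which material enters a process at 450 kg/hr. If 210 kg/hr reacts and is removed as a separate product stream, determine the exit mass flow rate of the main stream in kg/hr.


Steady-state mass balance on the main outlet: F_out = F_in - F_removed
F_out = 450 - 210
F_out = 240 kg/hr


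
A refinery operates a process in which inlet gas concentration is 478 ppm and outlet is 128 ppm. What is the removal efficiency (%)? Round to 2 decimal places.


Efficiency = (G_in - G_out) / G_in * 100%
Efficiency = (478 - 128) / 478 * 100
Efficiency = 350 / 478 * 100
Efficiency = 73.22%


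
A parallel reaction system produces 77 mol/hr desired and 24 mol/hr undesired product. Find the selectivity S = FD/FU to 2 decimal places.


S = desired product rate / undesired product rate
S = 77 / 24
S = 3.21


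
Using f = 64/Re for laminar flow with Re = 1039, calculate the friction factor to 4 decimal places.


f = 64 / Re
f = 64 / 1039
f = 0.0616


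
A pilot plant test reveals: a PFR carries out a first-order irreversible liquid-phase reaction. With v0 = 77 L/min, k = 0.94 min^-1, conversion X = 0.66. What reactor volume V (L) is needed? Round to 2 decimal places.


V = (v0/k) * ln(1/(1-X))
V = (77/0.94) * ln(1/(1-0.66))
V = 81.914894 * ln(2.941176)
V = 81.914894 * 1.07881
V = 88.37 L


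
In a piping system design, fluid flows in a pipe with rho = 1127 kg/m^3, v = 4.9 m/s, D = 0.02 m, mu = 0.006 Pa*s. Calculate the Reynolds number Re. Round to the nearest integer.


Re = rho * v * D / mu
Re = 1127 * 4.9 * 0.02 / 0.006
Re = 110.446 / 0.006
Re = 18408


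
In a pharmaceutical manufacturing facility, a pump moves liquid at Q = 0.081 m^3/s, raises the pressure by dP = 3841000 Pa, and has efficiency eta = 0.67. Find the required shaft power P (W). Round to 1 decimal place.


P = Q * dP / eta
P = 0.081 * 3841000 / 0.67
P = 311121.0 / 0.67
P = 464359.7 W


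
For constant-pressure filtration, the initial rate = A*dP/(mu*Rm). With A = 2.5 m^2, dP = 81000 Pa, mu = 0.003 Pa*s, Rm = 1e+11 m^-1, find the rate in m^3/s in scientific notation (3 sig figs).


rate = A * dP / (mu * Rm)
rate = 2.5 * 81000 / (0.003 * 1e+11)
rate = 202500.0 / 3.000e+08
rate = 6.75e-04 m^3/s


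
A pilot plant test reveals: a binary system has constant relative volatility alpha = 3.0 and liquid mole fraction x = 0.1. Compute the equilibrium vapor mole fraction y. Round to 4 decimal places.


y = alpha*x / (1 + (alpha-1)*x)
y = 3.0*0.1 / (1 + (3.0-1)*0.1)
y = 0.3 / (1 + 0.2)
y = 0.3 / 1.2
y = 0.2500


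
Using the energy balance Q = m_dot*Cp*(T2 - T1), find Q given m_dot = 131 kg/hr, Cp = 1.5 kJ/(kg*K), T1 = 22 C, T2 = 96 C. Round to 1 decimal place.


Q = m_dot * Cp * (T2 - T1)
Q = 131 * 1.5 * (96 - 22)
Q = 131 * 1.5 * 74
Q = 14541.0 kJ/hr


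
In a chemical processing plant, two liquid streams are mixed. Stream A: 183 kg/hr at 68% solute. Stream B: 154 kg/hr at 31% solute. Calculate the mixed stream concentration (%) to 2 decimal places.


Mass balance on solute: F1*x1 + F2*x2 = F3*x3
F3 = F1 + F2 = 183 + 154 = 337 kg/hr
x3 = (F1*x1 + F2*x2)/F3
x3 = (183*0.68 + 154*0.31) / 337
x3 = 51.09%


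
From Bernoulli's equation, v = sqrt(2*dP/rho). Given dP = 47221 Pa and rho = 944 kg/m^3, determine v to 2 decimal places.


v = sqrt(2*dP/rho)
v = sqrt(2*47221/944)
v = sqrt(100.044492)
v = 10.00 m/s


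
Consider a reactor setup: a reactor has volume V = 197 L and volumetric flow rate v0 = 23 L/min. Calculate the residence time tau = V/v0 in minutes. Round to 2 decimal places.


tau = V / v0
tau = 197 / 23
tau = 8.57 min


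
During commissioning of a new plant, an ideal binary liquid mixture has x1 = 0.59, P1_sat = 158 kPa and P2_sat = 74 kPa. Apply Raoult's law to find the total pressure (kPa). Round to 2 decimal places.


P = x1*P1_sat + x2*P2_sat
x2 = 1 - x1 = 1 - 0.59 = 0.41
P = 0.59*158 + 0.41*74
P = 93.22 + 30.34
P = 123.56 kPa


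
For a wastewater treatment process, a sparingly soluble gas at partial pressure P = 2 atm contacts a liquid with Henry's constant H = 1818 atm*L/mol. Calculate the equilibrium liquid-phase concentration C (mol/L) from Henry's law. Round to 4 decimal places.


C = P / H
C = 2 / 1818
C = 0.0011 mol/L


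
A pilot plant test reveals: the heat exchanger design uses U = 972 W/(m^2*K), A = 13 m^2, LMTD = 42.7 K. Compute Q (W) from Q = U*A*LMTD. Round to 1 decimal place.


Q = U * A * LMTD
Q = 972 * 13 * 42.7
Q = 539557.2 W


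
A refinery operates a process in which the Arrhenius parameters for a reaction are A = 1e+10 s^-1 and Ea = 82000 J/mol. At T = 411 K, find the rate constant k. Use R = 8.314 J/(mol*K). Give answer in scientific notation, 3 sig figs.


k = A * exp(-Ea/(R*T))
k = 1e+10 * exp(-82000 / (8.314 * 411))
k = 1e+10 * exp(-23.99728)
k = 3.79e-01


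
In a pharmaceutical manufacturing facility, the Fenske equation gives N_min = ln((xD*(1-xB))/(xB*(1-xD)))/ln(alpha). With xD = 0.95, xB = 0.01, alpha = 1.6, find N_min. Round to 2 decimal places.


N_min = ln((xD*(1-xB))/(xB*(1-xD))) / ln(alpha)
Numerator inside ln: 0.9405 / 0.0005 = 1881.0
ln(1881.0) = 7.539559
ln(alpha) = ln(1.6) = 0.470004
N_min = 7.539559 / 0.470004 = 16.04


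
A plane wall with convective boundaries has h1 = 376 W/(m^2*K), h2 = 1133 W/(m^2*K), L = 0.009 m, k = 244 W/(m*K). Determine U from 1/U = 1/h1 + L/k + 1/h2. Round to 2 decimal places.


1/U = 1/h1 + L/k + 1/h2
1/U = 1/376 + 0.009/244 + 1/1133
1/U = 0.0026595745 + 3.68852e-05 + 0.0008826125
1/U = 0.0035790722
U = 279.40 W/(m^2*K)


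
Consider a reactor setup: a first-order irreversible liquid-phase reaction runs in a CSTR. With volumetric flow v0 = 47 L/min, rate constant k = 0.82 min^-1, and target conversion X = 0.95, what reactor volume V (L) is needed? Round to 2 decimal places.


V = v0 * X / (k * (1 - X))
V = 47 * 0.95 / (0.82 * (1 - 0.95))
V = 44.65 / (0.82 * 0.05)
V = 44.65 / 0.041
V = 1089.02 L


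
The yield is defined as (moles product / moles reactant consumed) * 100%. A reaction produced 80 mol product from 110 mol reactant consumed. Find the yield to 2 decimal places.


Yield = (moles product / moles consumed) * 100%
Yield = (80 / 110) * 100
Yield = 0.7273 * 100
Yield = 72.73%


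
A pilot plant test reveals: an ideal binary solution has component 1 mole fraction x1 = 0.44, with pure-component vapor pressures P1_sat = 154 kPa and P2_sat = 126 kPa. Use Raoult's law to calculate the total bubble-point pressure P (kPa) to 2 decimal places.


P = x1*P1_sat + x2*P2_sat
x2 = 1 - x1 = 1 - 0.44 = 0.56
P = 0.44*154 + 0.56*126
P = 67.76 + 70.56
P = 138.32 kPa


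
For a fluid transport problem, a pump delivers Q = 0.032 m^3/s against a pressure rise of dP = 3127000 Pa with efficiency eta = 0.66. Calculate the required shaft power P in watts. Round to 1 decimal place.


P = Q * dP / eta
P = 0.032 * 3127000 / 0.66
P = 100064.0 / 0.66
P = 151612.1 W


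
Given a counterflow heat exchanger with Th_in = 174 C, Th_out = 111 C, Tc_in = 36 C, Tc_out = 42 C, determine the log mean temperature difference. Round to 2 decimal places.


dT1 = Th_in - Tc_out = 174 - 42 = 132
dT2 = Th_out - Tc_in = 111 - 36 = 75
LMTD = (dT1 - dT2) / ln(dT1/dT2)
LMTD = (132 - 75) / ln(132/75)
LMTD = 100.83 K


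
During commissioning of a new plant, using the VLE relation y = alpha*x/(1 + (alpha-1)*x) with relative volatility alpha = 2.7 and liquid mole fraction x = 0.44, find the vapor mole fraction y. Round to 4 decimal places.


y = alpha*x / (1 + (alpha-1)*x)
y = 2.7*0.44 / (1 + (2.7-1)*0.44)
y = 1.188 / (1 + 0.748)
y = 1.188 / 1.748
y = 0.6796


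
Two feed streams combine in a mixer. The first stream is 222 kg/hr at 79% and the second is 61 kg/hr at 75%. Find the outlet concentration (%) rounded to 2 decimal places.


Mass balance on solute: F1*x1 + F2*x2 = F3*x3
F3 = F1 + F2 = 222 + 61 = 283 kg/hr
x3 = (F1*x1 + F2*x2)/F3
x3 = (222*0.79 + 61*0.75) / 283
x3 = 78.14%


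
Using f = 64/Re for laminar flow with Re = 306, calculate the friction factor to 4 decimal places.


f = 64 / Re
f = 64 / 306
f = 0.2092


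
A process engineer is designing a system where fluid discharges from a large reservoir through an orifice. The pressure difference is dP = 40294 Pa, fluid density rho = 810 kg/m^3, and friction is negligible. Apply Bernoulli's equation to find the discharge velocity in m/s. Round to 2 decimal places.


v = sqrt(2*dP/rho)
v = sqrt(2*40294/810)
v = sqrt(99.491358)
v = 9.97 m/s


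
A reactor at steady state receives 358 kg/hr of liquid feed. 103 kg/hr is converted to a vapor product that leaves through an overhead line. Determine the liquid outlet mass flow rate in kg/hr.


Steady-state mass balance on the main outlet: F_out = F_in - F_removed
F_out = 358 - 103
F_out = 255 kg/hr


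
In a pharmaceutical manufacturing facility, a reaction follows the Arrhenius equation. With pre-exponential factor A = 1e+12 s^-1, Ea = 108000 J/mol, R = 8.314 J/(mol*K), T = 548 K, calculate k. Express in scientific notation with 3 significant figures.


k = A * exp(-Ea/(R*T))
k = 1e+12 * exp(-108000 / (8.314 * 548))
k = 1e+12 * exp(-23.70463)
k = 5.07e+01


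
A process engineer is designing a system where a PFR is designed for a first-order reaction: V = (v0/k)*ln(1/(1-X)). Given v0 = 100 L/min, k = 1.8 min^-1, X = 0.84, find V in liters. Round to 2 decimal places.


V = (v0/k) * ln(1/(1-X))
V = (100/1.8) * ln(1/(1-0.84))
V = 55.555556 * ln(6.25)
V = 55.555556 * 1.832581
V = 101.81 L


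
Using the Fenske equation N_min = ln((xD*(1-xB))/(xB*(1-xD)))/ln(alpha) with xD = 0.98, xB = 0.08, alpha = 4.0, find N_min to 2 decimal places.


N_min = ln((xD*(1-xB))/(xB*(1-xD))) / ln(alpha)
Numerator inside ln: 0.9016 / 0.0016 = 563.5
ln(563.5) = 6.334167
ln(alpha) = ln(4.0) = 1.386294
N_min = 6.334167 / 1.386294 = 4.57


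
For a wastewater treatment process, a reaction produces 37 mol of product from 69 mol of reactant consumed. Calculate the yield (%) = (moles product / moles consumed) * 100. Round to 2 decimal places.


Yield = (moles product / moles consumed) * 100%
Yield = (37 / 69) * 100
Yield = 0.5362 * 100
Yield = 53.62%


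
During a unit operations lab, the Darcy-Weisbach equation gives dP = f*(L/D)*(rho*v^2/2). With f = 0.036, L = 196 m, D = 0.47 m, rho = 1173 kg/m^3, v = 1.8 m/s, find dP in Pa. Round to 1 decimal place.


dP = f * (L/D) * (rho*v^2/2)
dP = 0.036 * (196/0.47) * (1173*1.8^2/2)
L/D = 417.0212766
rho*v^2/2 = 1173*3.24/2 = 1900.26
dP = 0.036 * 417.0212766 * 1900.26
dP = 28528.2 Pa


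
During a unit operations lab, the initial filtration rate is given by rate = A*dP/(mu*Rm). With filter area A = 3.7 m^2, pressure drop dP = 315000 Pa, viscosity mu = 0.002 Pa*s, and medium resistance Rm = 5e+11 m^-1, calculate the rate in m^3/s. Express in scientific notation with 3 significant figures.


rate = A * dP / (mu * Rm)
rate = 3.7 * 315000 / (0.002 * 5e+11)
rate = 1165500.0 / 1.000e+09
rate = 1.17e-03 m^3/s


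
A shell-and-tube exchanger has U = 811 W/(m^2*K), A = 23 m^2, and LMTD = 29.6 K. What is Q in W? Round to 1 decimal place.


Q = U * A * LMTD
Q = 811 * 23 * 29.6
Q = 552128.8 W


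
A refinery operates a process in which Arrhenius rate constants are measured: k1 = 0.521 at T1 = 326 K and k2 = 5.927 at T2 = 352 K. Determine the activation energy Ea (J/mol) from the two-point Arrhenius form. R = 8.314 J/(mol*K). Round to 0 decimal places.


Ea = R * ln(k2/k1) / (1/T1 - 1/T2)
ln(k2/k1) = ln(5.927/0.521) = 2.4315234
1/T1 - 1/T2 = 1/326 - 1/352 = 0.000226575572
Ea = 8.314 * 2.4315234 / 0.000226575572
Ea = 89223 J/mol


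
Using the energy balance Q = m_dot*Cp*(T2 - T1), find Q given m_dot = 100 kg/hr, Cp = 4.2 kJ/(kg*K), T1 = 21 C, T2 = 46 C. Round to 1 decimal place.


Q = m_dot * Cp * (T2 - T1)
Q = 100 * 4.2 * (46 - 21)
Q = 100 * 4.2 * 25
Q = 10500.0 kJ/hr


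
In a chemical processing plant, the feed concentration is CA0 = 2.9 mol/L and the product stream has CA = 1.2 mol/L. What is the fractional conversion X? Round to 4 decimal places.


X = (CA0 - CA) / CA0
X = (2.9 - 1.2) / 2.9
X = 1.7 / 2.9
X = 0.5862


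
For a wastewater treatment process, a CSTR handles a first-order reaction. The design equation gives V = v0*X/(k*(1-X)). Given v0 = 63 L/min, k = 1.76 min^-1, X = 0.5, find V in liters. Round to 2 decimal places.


V = v0 * X / (k * (1 - X))
V = 63 * 0.5 / (1.76 * (1 - 0.5))
V = 31.5 / (1.76 * 0.5)
V = 31.5 / 0.88
V = 35.80 L


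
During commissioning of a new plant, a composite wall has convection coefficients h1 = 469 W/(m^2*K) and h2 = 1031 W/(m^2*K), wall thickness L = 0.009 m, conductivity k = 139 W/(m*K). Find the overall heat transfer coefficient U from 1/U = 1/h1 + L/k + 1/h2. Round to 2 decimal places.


1/U = 1/h1 + L/k + 1/h2
1/U = 1/469 + 0.009/139 + 1/1031
1/U = 0.0021321962 + 6.47482e-05 + 0.0009699321
1/U = 0.0031668765
U = 315.77 W/(m^2*K)


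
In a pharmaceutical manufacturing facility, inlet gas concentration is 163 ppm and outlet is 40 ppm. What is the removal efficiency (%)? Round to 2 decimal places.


Efficiency = (G_in - G_out) / G_in * 100%
Efficiency = (163 - 40) / 163 * 100
Efficiency = 123 / 163 * 100
Efficiency = 75.46%


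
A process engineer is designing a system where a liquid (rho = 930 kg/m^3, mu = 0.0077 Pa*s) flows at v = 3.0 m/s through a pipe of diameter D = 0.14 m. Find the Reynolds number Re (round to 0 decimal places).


Re = rho * v * D / mu
Re = 930 * 3.0 * 0.14 / 0.0077
Re = 390.6 / 0.0077
Re = 50727


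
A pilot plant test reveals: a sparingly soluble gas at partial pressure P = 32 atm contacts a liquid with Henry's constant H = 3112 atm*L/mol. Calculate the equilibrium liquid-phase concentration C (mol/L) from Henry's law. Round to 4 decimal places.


C = P / H
C = 32 / 3112
C = 0.0103 mol/L


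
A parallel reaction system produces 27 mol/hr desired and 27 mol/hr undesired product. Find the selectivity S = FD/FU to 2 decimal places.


S = desired product rate / undesired product rate
S = 27 / 27
S = 1.00


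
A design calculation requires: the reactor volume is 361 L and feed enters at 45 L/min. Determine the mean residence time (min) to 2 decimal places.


tau = V / v0
tau = 361 / 45
tau = 8.02 min


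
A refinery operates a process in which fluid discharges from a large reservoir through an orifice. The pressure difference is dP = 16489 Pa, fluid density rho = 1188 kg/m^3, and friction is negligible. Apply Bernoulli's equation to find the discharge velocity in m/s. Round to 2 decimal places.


v = sqrt(2*dP/rho)
v = sqrt(2*16489/1188)
v = sqrt(27.759259)
v = 5.27 m/s


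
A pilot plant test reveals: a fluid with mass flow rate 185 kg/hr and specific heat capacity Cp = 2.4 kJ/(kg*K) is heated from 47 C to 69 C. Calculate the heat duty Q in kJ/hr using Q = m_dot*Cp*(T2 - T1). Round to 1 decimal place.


Q = m_dot * Cp * (T2 - T1)
Q = 185 * 2.4 * (69 - 47)
Q = 185 * 2.4 * 22
Q = 9768.0 kJ/hr


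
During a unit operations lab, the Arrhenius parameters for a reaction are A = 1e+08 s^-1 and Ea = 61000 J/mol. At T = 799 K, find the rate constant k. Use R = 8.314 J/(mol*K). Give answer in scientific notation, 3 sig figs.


k = A * exp(-Ea/(R*T))
k = 1e+08 * exp(-61000 / (8.314 * 799))
k = 1e+08 * exp(-9.182756)
k = 1.03e+04


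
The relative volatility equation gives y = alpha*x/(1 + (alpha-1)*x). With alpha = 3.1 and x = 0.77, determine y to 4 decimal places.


y = alpha*x / (1 + (alpha-1)*x)
y = 3.1*0.77 / (1 + (3.1-1)*0.77)
y = 2.387 / (1 + 1.617)
y = 2.387 / 2.617
y = 0.9121


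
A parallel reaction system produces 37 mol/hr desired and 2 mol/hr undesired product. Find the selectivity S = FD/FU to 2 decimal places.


S = desired product rate / undesired product rate
S = 37 / 2
S = 18.50


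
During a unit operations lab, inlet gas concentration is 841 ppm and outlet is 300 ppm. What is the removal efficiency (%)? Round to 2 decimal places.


Efficiency = (G_in - G_out) / G_in * 100%
Efficiency = (841 - 300) / 841 * 100
Efficiency = 541 / 841 * 100
Efficiency = 64.33%


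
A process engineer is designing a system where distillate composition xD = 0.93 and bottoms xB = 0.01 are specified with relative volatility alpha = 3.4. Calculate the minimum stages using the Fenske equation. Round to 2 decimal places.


N_min = ln((xD*(1-xB))/(xB*(1-xD))) / ln(alpha)
Numerator inside ln: 0.9207 / 0.0007 = 1315.285714
ln(1315.285714) = 7.181809
ln(alpha) = ln(3.4) = 1.223775
N_min = 7.181809 / 1.223775 = 5.87


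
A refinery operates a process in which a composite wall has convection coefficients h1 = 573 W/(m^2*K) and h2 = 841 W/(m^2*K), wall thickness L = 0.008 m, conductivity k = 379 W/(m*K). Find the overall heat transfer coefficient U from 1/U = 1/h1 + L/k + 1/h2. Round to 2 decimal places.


1/U = 1/h1 + L/k + 1/h2
1/U = 1/573 + 0.008/379 + 1/841
1/U = 0.0017452007 + 2.11082e-05 + 0.0011890606
1/U = 0.0029553695
U = 338.37 W/(m^2*K)


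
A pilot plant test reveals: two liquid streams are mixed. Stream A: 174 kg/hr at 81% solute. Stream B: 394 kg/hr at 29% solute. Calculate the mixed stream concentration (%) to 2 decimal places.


Mass balance on solute: F1*x1 + F2*x2 = F3*x3
F3 = F1 + F2 = 174 + 394 = 568 kg/hr
x3 = (F1*x1 + F2*x2)/F3
x3 = (174*0.81 + 394*0.29) / 568
x3 = 44.93%


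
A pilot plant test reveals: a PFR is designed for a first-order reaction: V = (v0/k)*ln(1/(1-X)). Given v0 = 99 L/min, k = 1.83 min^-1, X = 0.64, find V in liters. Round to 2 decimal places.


V = (v0/k) * ln(1/(1-X))
V = (99/1.83) * ln(1/(1-0.64))
V = 54.098361 * ln(2.777778)
V = 54.098361 * 1.021651
V = 55.27 L


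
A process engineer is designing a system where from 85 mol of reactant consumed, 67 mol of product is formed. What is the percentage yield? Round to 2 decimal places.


Yield = (moles product / moles consumed) * 100%
Yield = (67 / 85) * 100
Yield = 0.7882 * 100
Yield = 78.82%


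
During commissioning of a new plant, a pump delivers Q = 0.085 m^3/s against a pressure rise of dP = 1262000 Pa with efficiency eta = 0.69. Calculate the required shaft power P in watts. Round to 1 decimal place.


P = Q * dP / eta
P = 0.085 * 1262000 / 0.69
P = 107270.0 / 0.69
P = 155463.8 W


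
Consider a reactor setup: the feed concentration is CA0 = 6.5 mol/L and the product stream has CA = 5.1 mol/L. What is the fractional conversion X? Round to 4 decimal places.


X = (CA0 - CA) / CA0
X = (6.5 - 5.1) / 6.5
X = 1.4 / 6.5
X = 0.2154


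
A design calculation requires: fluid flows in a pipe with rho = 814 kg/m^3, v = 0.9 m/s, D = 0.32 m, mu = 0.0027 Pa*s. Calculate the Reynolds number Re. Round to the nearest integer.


Re = rho * v * D / mu
Re = 814 * 0.9 * 0.32 / 0.0027
Re = 234.432 / 0.0027
Re = 86827


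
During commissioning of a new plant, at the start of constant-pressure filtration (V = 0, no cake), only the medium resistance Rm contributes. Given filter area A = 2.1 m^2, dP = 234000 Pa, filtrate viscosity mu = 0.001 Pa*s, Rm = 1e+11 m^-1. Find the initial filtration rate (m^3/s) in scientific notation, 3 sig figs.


rate = A * dP / (mu * Rm)
rate = 2.1 * 234000 / (0.001 * 1e+11)
rate = 491400.0 / 1.000e+08
rate = 4.91e-03 m^3/s


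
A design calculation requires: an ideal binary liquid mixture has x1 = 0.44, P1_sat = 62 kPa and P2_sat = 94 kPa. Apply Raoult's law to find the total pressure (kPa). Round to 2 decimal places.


P = x1*P1_sat + x2*P2_sat
x2 = 1 - x1 = 1 - 0.44 = 0.56
P = 0.44*62 + 0.56*94
P = 27.28 + 52.64
P = 79.92 kPa


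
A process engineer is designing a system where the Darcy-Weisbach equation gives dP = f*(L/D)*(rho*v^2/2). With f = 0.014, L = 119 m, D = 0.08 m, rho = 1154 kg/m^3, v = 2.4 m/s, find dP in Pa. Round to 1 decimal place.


dP = f * (L/D) * (rho*v^2/2)
dP = 0.014 * (119/0.08) * (1154*2.4^2/2)
L/D = 1487.5
rho*v^2/2 = 1154*5.76/2 = 3323.52
dP = 0.014 * 1487.5 * 3323.52
dP = 69212.3 Pa


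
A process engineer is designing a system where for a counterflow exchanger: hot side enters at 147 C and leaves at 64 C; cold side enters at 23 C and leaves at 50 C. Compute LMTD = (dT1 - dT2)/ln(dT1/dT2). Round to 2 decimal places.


dT1 = Th_in - Tc_out = 147 - 50 = 97
dT2 = Th_out - Tc_in = 64 - 23 = 41
LMTD = (dT1 - dT2) / ln(dT1/dT2)
LMTD = (97 - 41) / ln(97/41)
LMTD = 65.03 K


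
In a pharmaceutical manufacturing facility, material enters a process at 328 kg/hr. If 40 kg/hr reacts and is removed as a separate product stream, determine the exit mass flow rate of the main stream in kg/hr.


Steady-state mass balance on the main outlet: F_out = F_in - F_removed
F_out = 328 - 40
F_out = 288 kg/hr


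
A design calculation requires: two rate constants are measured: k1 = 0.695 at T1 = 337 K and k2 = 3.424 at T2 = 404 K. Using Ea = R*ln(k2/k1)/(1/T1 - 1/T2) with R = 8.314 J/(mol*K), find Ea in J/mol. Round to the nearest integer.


Ea = R * ln(k2/k1) / (1/T1 - 1/T2)
ln(k2/k1) = ln(3.424/0.695) = 1.5946529
1/T1 - 1/T2 = 1/337 - 1/404 = 0.000492111526
Ea = 8.314 * 1.5946529 / 0.000492111526
Ea = 26941 J/mol


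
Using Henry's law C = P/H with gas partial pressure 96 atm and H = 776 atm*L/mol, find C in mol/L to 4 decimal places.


C = P / H
C = 96 / 776
C = 0.1237 mol/L


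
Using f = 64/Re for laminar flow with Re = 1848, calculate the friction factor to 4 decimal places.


f = 64 / Re
f = 64 / 1848
f = 0.0346


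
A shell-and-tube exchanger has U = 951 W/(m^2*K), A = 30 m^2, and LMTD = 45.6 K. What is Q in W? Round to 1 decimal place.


Q = U * A * LMTD
Q = 951 * 30 * 45.6
Q = 1300968.0 W


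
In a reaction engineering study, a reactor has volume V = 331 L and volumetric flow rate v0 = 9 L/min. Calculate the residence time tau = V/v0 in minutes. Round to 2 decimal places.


tau = V / v0
tau = 331 / 9
tau = 36.78 min


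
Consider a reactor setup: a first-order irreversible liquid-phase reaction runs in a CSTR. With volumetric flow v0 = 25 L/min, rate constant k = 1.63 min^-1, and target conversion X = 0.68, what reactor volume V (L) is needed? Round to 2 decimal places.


V = v0 * X / (k * (1 - X))
V = 25 * 0.68 / (1.63 * (1 - 0.68))
V = 17.0 / (1.63 * 0.32)
V = 17.0 / 0.5216
V = 32.59 L


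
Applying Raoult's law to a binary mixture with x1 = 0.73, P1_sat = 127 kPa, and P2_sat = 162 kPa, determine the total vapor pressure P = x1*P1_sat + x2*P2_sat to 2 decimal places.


P = x1*P1_sat + x2*P2_sat
x2 = 1 - x1 = 1 - 0.73 = 0.27
P = 0.73*127 + 0.27*162
P = 92.71 + 43.74
P = 136.45 kPa


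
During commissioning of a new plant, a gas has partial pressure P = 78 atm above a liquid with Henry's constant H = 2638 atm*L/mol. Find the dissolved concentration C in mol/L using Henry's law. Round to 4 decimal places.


C = P / H
C = 78 / 2638
C = 0.0296 mol/L
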